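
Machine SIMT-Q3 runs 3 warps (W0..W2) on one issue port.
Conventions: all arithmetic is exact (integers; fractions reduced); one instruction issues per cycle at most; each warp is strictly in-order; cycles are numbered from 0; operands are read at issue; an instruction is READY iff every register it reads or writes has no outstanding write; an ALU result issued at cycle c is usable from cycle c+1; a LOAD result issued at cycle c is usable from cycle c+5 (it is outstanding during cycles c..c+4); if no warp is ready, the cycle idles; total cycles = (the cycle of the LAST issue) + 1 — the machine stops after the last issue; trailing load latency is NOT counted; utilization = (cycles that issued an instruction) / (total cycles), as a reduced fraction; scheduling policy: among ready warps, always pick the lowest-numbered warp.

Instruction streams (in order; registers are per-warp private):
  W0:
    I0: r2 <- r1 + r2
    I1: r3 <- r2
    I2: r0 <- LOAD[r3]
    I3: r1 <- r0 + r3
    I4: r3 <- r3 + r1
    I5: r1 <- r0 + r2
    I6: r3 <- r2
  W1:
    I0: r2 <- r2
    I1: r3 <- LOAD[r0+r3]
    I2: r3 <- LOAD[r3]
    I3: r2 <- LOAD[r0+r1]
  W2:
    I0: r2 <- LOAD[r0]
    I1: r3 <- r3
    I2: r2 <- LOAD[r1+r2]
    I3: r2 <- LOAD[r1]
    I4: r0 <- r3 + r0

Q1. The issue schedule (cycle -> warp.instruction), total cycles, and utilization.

cycle 0: W0.I0
cycle 1: W0.I1
cycle 2: W0.I2
cycle 3: W1.I0
cycle 4: W1.I1
cycle 5: W2.I0
cycle 6: W2.I1
cycle 7: W0.I3
cycle 8: W0.I4
cycle 9: W0.I5
cycle 10: W0.I6
cycle 11: W1.I2
cycle 12: W1.I3
cycle 13: W2.I2
cycle 14: idle
cycle 15: idle
cycle 16: idle
cycle 17: idle
cycle 18: W2.I3
cycle 19: W2.I4

Answer: 20 cycles, utilization 4/5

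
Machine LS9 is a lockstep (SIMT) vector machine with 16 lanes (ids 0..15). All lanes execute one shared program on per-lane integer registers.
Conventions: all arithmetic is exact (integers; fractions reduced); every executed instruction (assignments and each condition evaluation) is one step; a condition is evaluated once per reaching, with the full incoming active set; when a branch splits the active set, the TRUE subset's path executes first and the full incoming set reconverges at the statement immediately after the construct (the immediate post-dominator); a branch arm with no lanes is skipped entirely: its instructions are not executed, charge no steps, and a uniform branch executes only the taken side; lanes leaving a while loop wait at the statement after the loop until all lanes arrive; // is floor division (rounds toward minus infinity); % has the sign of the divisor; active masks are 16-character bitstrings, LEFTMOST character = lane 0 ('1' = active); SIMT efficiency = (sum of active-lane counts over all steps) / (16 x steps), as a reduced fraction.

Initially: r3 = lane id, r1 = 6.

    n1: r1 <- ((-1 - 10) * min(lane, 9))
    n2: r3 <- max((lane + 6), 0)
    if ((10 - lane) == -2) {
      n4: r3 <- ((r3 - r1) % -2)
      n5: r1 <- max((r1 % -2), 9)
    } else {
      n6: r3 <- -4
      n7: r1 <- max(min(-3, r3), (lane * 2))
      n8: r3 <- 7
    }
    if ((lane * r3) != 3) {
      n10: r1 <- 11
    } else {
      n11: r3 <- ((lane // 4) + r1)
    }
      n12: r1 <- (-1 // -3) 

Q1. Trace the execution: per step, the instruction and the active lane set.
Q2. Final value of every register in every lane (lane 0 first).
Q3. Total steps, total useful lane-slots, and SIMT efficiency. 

step 0: r1 <- ((-1 - 10) * min(lane, 9)) 1111111111111111
step 1: r3 <- max((lane + 6), 0)     1111111111111111
step 2: eval ((10 - lane) == -2)     1111111111111111
step 3: r3 <- ((r3 - r1) % -2)       0000000000001000
step 4: r1 <- max((r1 % -2), 9)      0000000000001000
step 5: r3 <- -4                     1111111111110111
step 6: r1 <- max(min(-3, r3), (lane * 2)) 1111111111110111
step 7: r3 <- 7                      1111111111110111
step 8: eval ((lane * r3) != 3)      1111111111111111
step 9: r1 <- 11                     1111111111111111
step 10: r1 <- (-1 // -3)             1111111111111111

Answer: 11 steps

r3: 7,7,7,7,7,7,7,7,7,7,7,7,-1,7,7,7
r1: 0,0,0,0,0,0,0,0,0,0,0,0,0,0,0,0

steps = 11; useful = 143; efficiency = 143/176 = 13/16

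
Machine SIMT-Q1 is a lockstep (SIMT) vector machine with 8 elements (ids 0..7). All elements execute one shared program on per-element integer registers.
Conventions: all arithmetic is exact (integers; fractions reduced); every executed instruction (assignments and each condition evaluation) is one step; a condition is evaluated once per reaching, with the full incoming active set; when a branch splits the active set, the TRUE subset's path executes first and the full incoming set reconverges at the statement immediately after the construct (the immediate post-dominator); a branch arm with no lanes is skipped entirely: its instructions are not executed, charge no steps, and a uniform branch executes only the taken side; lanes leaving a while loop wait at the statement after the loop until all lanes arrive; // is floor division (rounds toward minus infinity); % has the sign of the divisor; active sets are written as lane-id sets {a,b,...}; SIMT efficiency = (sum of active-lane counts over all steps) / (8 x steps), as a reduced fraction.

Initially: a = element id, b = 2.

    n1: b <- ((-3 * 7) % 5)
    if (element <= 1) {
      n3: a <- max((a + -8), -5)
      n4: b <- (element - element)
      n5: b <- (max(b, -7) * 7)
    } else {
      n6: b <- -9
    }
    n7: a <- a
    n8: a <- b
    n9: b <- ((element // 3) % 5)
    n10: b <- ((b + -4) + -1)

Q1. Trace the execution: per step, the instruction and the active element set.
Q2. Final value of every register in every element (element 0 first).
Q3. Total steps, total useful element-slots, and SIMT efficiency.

step 0: b <- ((-3 * 7) % 5)          {0,1,2,3,4,5,6,7}
step 1: eval (element <= 1)          {0,1,2,3,4,5,6,7}
step 2: a <- max((a + -8), -5)       {0,1}
step 3: b <- (element - element)     {0,1}
step 4: b <- (max(b, -7) * 7)        {0,1}
step 5: b <- -9                      {2,3,4,5,6,7}
step 6: a <- a                       {0,1,2,3,4,5,6,7}
step 7: a <- b                       {0,1,2,3,4,5,6,7}
step 8: b <- ((element // 3) % 5)    {0,1,2,3,4,5,6,7}
step 9: b <- ((b + -4) + -1)         {0,1,2,3,4,5,6,7}

Answer: 10 steps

a: 0,0,-9,-9,-9,-9,-9,-9
b: -5,-5,-5,-4,-4,-4,-3,-3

steps = 10; useful = 60; efficiency = 60/80 = 3/4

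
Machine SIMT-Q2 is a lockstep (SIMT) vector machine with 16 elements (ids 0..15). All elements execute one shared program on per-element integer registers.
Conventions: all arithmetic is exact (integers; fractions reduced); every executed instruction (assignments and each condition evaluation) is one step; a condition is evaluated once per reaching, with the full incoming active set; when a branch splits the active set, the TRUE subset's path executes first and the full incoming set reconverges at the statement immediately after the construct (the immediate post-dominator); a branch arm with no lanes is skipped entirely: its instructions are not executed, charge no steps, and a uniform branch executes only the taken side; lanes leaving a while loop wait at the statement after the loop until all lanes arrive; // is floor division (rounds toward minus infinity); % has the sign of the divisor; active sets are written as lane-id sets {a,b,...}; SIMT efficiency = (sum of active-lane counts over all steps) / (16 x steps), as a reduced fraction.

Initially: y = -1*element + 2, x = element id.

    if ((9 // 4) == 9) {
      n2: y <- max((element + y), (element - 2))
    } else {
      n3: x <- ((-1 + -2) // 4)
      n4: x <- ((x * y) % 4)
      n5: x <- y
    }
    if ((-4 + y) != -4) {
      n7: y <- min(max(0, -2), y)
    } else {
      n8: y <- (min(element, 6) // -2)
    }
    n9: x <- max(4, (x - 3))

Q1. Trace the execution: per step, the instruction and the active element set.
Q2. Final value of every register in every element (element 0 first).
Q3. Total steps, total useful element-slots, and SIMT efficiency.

step 0: eval ((9 // 4) == 9)         {0,1,2,3,4,5,6,7,8,9,10,11,12,13,14,15}
step 1: x <- ((-1 + -2) // 4)        {0,1,2,3,4,5,6,7,8,9,10,11,12,13,14,15}
step 2: x <- ((x * y) % 4)           {0,1,2,3,4,5,6,7,8,9,10,11,12,13,14,15}
step 3: x <- y                       {0,1,2,3,4,5,6,7,8,9,10,11,12,13,14,15}
step 4: eval ((-4 + y) != -4)        {0,1,2,3,4,5,6,7,8,9,10,11,12,13,14,15}
step 5: y <- min(max(0, -2), y)      {0,1,3,4,5,6,7,8,9,10,11,12,13,14,15}
step 6: y <- (min(element, 6) // -2) {2}
step 7: x <- max(4, (x - 3))         {0,1,2,3,4,5,6,7,8,9,10,11,12,13,14,15}

Answer: 8 steps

y: 0,0,-1,-1,-2,-3,-4,-5,-6,-7,-8,-9,-10,-11,-12,-13
x: 4,4,4,4,4,4,4,4,4,4,4,4,4,4,4,4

steps = 8; useful = 112; efficiency = 112/128 = 7/8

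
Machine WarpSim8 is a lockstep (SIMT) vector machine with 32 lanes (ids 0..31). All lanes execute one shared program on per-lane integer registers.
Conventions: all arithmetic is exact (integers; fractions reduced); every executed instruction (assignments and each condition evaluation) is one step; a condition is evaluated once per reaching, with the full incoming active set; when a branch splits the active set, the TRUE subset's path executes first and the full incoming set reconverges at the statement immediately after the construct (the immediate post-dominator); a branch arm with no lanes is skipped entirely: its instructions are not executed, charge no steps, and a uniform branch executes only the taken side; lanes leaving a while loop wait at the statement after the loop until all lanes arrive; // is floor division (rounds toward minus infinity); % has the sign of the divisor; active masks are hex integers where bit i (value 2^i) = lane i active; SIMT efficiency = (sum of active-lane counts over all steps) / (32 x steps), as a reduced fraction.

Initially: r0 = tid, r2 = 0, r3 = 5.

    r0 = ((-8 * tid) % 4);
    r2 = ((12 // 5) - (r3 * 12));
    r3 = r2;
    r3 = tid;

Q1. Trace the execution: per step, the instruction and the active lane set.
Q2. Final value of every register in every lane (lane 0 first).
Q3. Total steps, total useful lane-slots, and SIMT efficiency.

step 0: r0 <- ((-8 * tid) % 4)       0xffffffff
step 1: r2 <- ((12 // 5) - (r3 * 12)) 0xffffffff
step 2: r3 <- r2                     0xffffffff
step 3: r3 <- tid                    0xffffffff

Answer: 4 steps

r0: 0,0,0,0,0,0,0,0,0,0,0,0,0,0,0,0,0,0,0,0,0,0,0,0,0,0,0,0,0,0,0,0
r2: -58,-58,-58,-58,-58,-58,-58,-58,-58,-58,-58,-58,-58,-58,-58,-58,-58,-58,-58,-58,-58,-58,-58,-58,-58,-58,-58,-58,-58,-58,-58,-58
r3: 0,1,2,3,4,5,6,7,8,9,10,11,12,13,14,15,16,17,18,19,20,21,22,23,24,25,26,27,28,29,30,31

steps = 4; useful = 128; efficiency = 128/128 = 1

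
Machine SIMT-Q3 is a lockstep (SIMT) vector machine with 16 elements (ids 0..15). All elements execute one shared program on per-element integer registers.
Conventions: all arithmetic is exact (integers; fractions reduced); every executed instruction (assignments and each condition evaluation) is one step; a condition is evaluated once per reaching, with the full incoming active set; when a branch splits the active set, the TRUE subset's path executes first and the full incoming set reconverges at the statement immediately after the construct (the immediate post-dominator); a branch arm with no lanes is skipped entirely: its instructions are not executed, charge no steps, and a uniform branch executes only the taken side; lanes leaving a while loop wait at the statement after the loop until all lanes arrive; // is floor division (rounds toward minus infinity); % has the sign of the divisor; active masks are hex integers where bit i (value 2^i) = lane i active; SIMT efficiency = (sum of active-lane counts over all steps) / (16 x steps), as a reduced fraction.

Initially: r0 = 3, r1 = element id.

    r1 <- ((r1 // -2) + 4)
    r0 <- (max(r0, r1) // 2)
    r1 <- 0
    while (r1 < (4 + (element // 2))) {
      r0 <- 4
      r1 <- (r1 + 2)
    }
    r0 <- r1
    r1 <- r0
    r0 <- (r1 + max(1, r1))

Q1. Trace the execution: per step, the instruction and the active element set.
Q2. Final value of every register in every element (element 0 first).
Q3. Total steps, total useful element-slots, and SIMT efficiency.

step 0: r1 <- ((r1 // -2) + 4)       0xffff
step 1: r0 <- (max(r0, r1) // 2)     0xffff
step 2: r1 <- 0                      0xffff
step 3: eval (r1 < (4 + (element // 2))) 0xffff
step 4: r0 <- 4                      0xffff
step 5: r1 <- (r1 + 2)               0xffff
step 6: eval (r1 < (4 + (element // 2))) 0xffff
step 7: r0 <- 4                      0xffff
step 8: r1 <- (r1 + 2)               0xffff
step 9: eval (r1 < (4 + (element // 2))) 0xffff
step 10: r0 <- 4                      0xfffc
step 11: r1 <- (r1 + 2)               0xfffc
step 12: eval (r1 < (4 + (element // 2))) 0xfffc
step 13: r0 <- 4                      0xffc0
step 14: r1 <- (r1 + 2)               0xffc0
step 15: eval (r1 < (4 + (element // 2))) 0xffc0
step 16: r0 <- 4                      0xfc00
step 17: r1 <- (r1 + 2)               0xfc00
step 18: eval (r1 < (4 + (element // 2))) 0xfc00
step 19: r0 <- 4                      0xc000
step 20: r1 <- (r1 + 2)               0xc000
step 21: eval (r1 < (4 + (element // 2))) 0xc000
step 22: r0 <- r1                     0xffff
step 23: r1 <- r0                     0xffff
step 24: r0 <- (r1 + max(1, r1))      0xffff

Answer: 25 steps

r0: 8,8,12,12,12,12,16,16,16,16,20,20,20,20,24,24
r1: 4,4,6,6,6,6,8,8,8,8,10,10,10,10,12,12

steps = 25; useful = 304; efficiency = 304/400 = 19/25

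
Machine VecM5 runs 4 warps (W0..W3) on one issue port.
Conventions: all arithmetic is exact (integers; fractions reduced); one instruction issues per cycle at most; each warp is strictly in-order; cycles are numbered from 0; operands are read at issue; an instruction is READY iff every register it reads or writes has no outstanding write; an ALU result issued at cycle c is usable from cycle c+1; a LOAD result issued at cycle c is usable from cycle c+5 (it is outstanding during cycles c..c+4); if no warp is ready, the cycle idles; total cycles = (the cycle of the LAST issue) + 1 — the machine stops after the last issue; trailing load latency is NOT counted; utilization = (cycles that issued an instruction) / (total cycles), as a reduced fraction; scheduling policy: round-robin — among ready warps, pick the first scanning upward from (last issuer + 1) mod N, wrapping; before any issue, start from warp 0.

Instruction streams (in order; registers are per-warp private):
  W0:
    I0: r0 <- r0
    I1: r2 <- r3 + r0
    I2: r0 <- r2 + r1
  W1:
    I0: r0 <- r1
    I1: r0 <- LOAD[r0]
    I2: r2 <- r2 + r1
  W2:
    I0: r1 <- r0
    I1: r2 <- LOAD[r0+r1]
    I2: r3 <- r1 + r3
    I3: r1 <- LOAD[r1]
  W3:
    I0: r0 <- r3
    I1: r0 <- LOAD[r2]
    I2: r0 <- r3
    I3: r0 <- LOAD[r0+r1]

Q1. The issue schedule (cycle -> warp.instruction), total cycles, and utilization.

cycle 0: W0.I0
cycle 1: W1.I0
cycle 2: W2.I0
cycle 3: W3.I0
cycle 4: W0.I1
cycle 5: W1.I1
cycle 6: W2.I1
cycle 7: W3.I1
cycle 8: W0.I2
cycle 9: W1.I2
cycle 10: W2.I2
cycle 11: W2.I3
cycle 12: W3.I2
cycle 13: W3.I3

Answer: 14 cycles, utilization 1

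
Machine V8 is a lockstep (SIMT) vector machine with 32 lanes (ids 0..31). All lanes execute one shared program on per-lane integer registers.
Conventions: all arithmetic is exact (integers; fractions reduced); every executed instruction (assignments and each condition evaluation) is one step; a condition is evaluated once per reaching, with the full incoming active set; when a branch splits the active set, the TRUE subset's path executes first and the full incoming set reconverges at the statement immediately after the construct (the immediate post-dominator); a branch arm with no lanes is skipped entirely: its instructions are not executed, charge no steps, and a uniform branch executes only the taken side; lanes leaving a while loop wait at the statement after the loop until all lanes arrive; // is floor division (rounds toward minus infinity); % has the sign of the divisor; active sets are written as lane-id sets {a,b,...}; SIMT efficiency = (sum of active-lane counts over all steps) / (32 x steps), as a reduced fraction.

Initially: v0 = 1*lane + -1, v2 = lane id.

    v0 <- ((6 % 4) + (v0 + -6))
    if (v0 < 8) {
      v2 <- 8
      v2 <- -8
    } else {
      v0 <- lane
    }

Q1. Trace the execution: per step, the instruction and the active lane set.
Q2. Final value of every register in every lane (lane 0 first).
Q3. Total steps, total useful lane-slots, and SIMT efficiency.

step 0: v0 <- ((6 % 4) + (v0 + -6))  {0,1,2,3,4,5,6,7,8,9,10,11,12,13,14,15,16,17,18,19,20,21,22,23,24,25,26,27,28,29,30,31}
step 1: eval (v0 < 8)                {0,1,2,3,4,5,6,7,8,9,10,11,12,13,14,15,16,17,18,19,20,21,22,23,24,25,26,27,28,29,30,31}
step 2: v2 <- 8                      {0,1,2,3,4,5,6,7,8,9,10,11,12}
step 3: v2 <- -8                     {0,1,2,3,4,5,6,7,8,9,10,11,12}
step 4: v0 <- lane                   {13,14,15,16,17,18,19,20,21,22,23,24,25,26,27,28,29,30,31}

Answer: 5 steps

v0: -5,-4,-3,-2,-1,0,1,2,3,4,5,6,7,13,14,15,16,17,18,19,20,21,22,23,24,25,26,27,28,29,30,31
v2: -8,-8,-8,-8,-8,-8,-8,-8,-8,-8,-8,-8,-8,13,14,15,16,17,18,19,20,21,22,23,24,25,26,27,28,29,30,31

steps = 5; useful = 109; efficiency = 109/160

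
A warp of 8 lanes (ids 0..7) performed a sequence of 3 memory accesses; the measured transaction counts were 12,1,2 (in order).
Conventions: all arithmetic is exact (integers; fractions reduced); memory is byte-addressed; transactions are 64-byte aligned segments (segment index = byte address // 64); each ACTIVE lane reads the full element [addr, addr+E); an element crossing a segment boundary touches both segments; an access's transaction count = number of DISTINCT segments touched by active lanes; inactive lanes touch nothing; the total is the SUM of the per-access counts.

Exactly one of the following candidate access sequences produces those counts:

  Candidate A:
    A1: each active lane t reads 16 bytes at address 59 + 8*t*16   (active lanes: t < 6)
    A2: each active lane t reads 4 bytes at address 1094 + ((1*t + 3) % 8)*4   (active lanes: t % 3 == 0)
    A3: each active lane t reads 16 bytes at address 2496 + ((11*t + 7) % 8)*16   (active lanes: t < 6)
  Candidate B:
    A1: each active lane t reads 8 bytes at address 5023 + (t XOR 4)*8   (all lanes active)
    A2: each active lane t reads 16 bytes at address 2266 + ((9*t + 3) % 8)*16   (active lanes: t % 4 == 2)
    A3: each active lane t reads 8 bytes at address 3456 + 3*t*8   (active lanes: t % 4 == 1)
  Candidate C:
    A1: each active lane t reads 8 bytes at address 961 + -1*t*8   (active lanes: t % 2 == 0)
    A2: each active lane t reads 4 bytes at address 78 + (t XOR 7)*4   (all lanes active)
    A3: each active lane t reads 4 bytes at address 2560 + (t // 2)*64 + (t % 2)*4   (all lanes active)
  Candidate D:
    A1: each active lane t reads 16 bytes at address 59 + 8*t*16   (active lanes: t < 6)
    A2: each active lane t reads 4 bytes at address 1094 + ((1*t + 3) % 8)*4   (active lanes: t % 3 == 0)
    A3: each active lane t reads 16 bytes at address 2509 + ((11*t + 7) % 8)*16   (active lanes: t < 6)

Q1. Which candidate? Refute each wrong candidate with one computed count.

B: A1 gives 2 transactions, not 12
C: A1 gives 2 transactions, not 12
D: A3 gives 3 transactions, not 2
A: all counts match (12,1,2)

Answer: A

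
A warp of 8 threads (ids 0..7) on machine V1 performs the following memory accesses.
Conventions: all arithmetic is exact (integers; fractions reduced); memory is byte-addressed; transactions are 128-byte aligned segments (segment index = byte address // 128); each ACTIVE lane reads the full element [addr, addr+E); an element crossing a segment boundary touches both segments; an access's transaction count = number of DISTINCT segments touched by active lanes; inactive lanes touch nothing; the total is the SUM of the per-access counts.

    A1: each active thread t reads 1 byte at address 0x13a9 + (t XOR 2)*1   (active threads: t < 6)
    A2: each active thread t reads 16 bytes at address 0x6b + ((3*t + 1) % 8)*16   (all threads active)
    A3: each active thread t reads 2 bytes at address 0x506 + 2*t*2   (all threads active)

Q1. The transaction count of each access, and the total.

A1: 1 transaction
A2: 2 transactions
A3: 1 transaction

Answer: 1,2,1; total 4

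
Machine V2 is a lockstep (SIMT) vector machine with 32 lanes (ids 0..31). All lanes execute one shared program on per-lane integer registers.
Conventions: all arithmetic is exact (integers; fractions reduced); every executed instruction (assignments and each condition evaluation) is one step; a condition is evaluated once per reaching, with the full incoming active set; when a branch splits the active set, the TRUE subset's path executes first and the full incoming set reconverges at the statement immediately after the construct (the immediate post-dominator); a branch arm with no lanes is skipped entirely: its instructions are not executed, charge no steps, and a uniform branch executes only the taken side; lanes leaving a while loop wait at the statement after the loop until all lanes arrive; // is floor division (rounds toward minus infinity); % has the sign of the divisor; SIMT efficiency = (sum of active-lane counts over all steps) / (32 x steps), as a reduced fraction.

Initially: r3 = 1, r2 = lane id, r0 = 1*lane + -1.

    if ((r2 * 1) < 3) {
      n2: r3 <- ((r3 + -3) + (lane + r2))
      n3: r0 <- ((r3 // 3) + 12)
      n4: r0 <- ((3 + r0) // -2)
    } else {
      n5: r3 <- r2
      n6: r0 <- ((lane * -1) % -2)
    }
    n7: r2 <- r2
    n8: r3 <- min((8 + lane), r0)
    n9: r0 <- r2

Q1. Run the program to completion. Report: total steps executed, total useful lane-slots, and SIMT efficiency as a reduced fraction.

Answer: 9 steps, 195 useful, 65/96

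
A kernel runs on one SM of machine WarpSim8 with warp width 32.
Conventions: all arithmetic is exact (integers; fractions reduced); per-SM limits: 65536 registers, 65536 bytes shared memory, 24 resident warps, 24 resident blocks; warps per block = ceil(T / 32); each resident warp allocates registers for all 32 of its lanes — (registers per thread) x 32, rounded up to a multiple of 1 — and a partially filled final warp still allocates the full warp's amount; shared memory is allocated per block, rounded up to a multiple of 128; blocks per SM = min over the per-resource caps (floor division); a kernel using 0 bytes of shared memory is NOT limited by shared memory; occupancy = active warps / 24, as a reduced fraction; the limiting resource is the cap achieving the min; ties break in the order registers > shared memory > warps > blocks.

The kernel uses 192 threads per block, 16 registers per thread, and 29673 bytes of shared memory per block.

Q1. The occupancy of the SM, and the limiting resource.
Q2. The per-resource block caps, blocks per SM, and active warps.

Answer: occupancy 1/2, limited by shared memory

registers: 21 blocks
shared memory: 2 blocks
warps: 4 blocks
blocks: 24 blocks

Answer: 2 blocks, 12 active warps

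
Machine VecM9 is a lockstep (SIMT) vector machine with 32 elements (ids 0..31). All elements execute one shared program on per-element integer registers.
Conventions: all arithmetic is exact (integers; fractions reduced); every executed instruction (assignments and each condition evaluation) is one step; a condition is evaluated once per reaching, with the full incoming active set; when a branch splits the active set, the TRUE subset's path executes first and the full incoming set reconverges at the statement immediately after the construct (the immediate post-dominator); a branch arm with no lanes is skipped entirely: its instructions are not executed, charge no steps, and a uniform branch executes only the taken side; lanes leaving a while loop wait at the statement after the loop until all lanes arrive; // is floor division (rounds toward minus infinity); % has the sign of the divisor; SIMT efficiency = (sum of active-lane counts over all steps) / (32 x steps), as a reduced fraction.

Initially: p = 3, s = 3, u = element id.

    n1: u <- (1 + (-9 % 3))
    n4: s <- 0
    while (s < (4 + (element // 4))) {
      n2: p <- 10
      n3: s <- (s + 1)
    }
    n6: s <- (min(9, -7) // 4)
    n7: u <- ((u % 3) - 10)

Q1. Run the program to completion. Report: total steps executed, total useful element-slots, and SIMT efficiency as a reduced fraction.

Answer: 38 steps, 880 useful, 55/76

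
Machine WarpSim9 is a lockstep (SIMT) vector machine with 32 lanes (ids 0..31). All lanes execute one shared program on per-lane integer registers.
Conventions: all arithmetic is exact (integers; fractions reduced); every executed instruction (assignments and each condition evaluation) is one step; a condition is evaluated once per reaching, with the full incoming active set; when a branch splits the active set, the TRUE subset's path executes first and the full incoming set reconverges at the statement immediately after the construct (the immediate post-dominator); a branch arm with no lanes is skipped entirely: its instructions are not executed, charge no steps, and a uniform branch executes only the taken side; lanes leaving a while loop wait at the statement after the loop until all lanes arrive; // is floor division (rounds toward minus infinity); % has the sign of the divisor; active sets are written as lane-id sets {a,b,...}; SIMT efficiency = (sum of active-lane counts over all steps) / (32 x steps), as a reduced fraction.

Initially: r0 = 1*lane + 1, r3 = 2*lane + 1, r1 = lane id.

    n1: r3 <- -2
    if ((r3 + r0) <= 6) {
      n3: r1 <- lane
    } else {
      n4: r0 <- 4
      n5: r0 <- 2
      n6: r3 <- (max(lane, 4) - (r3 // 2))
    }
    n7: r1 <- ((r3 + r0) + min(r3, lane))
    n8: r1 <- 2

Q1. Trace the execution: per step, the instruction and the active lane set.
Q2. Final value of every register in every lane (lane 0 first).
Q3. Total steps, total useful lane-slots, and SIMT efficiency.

step 0: r3 <- -2                     {0,1,2,3,4,5,6,7,8,9,10,11,12,13,14,15,16,17,18,19,20,21,22,23,24,25,26,27,28,29,30,31}
step 1: eval ((r3 + r0) <= 6)        {0,1,2,3,4,5,6,7,8,9,10,11,12,13,14,15,16,17,18,19,20,21,22,23,24,25,26,27,28,29,30,31}
step 2: r1 <- lane                   {0,1,2,3,4,5,6,7}
step 3: r0 <- 4                      {8,9,10,11,12,13,14,15,16,17,18,19,20,21,22,23,24,25,26,27,28,29,30,31}
step 4: r0 <- 2                      {8,9,10,11,12,13,14,15,16,17,18,19,20,21,22,23,24,25,26,27,28,29,30,31}
step 5: r3 <- (max(lane, 4) - (r3 // 2)) {8,9,10,11,12,13,14,15,16,17,18,19,20,21,22,23,24,25,26,27,28,29,30,31}
step 6: r1 <- ((r3 + r0) + min(r3, lane)) {0,1,2,3,4,5,6,7,8,9,10,11,12,13,14,15,16,17,18,19,20,21,22,23,24,25,26,27,28,29,30,31}
step 7: r1 <- 2                      {0,1,2,3,4,5,6,7,8,9,10,11,12,13,14,15,16,17,18,19,20,21,22,23,24,25,26,27,28,29,30,31}

Answer: 8 steps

r0: 1,2,3,4,5,6,7,8,2,2,2,2,2,2,2,2,2,2,2,2,2,2,2,2,2,2,2,2,2,2,2,2
r3: -2,-2,-2,-2,-2,-2,-2,-2,9,10,11,12,13,14,15,16,17,18,19,20,21,22,23,24,25,26,27,28,29,30,31,32
r1: 2,2,2,2,2,2,2,2,2,2,2,2,2,2,2,2,2,2,2,2,2,2,2,2,2,2,2,2,2,2,2,2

steps = 8; useful = 208; efficiency = 208/256 = 13/16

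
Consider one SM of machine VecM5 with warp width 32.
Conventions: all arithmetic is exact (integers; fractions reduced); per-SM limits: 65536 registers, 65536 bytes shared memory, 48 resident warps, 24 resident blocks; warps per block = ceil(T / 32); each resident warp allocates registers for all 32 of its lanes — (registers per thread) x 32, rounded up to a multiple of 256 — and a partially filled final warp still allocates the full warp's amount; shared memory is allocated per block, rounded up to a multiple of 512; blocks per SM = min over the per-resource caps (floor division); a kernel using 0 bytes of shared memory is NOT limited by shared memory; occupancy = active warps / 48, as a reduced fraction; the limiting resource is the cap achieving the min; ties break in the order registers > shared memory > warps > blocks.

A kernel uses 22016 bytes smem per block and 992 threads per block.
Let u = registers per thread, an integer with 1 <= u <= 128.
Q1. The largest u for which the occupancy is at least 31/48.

Answer: u = 64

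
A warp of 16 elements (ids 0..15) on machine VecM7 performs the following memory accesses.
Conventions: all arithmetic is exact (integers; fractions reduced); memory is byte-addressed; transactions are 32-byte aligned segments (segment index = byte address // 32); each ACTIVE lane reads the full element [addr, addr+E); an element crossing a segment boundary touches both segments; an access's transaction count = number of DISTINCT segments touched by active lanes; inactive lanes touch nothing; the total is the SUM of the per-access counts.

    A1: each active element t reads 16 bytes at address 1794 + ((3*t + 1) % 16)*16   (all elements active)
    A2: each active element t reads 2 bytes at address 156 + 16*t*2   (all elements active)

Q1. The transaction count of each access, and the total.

A1: 9 transactions
A2: 16 transactions

Answer: 9,16; total 25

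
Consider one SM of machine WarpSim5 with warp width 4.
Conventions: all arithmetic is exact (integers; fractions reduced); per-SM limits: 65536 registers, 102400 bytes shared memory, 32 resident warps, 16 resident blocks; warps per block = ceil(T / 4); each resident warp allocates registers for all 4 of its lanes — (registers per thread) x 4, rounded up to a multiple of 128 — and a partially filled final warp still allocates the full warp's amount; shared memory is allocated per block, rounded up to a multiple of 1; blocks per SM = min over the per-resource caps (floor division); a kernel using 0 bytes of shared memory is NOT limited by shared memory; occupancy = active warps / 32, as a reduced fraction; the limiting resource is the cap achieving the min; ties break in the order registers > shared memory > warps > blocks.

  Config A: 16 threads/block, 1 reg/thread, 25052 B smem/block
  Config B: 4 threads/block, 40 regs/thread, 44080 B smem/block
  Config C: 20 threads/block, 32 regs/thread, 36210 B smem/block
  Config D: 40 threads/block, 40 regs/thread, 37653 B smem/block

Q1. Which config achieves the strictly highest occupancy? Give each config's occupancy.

occupancies: A 1/2, B 1/16, C 5/16, D 5/8

Answer: D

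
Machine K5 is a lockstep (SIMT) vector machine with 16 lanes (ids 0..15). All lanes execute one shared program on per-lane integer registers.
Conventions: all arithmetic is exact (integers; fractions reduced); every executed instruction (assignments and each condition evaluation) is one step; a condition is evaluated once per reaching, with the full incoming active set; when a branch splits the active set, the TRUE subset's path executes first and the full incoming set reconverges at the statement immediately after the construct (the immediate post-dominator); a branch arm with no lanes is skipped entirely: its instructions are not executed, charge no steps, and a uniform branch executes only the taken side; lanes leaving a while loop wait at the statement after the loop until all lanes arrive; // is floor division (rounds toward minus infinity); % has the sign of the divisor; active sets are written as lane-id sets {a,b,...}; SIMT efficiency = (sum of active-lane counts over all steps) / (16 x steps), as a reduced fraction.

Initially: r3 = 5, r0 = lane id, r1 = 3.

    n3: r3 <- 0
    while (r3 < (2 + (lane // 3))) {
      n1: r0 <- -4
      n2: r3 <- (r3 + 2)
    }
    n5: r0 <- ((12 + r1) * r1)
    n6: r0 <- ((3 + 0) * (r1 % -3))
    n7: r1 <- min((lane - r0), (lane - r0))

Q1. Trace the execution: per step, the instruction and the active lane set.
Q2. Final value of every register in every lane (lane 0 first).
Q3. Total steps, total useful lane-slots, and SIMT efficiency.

step 0: r3 <- 0                      {0,1,2,3,4,5,6,7,8,9,10,11,12,13,14,15}
step 1: eval (r3 < (2 + (lane // 3))) {0,1,2,3,4,5,6,7,8,9,10,11,12,13,14,15}
step 2: r0 <- -4                     {0,1,2,3,4,5,6,7,8,9,10,11,12,13,14,15}
step 3: r3 <- (r3 + 2)               {0,1,2,3,4,5,6,7,8,9,10,11,12,13,14,15}
step 4: eval (r3 < (2 + (lane // 3))) {0,1,2,3,4,5,6,7,8,9,10,11,12,13,14,15}
step 5: r0 <- -4                     {3,4,5,6,7,8,9,10,11,12,13,14,15}
step 6: r3 <- (r3 + 2)               {3,4,5,6,7,8,9,10,11,12,13,14,15}
step 7: eval (r3 < (2 + (lane // 3))) {3,4,5,6,7,8,9,10,11,12,13,14,15}
step 8: r0 <- -4                     {9,10,11,12,13,14,15}
step 9: r3 <- (r3 + 2)               {9,10,11,12,13,14,15}
step 10: eval (r3 < (2 + (lane // 3))) {9,10,11,12,13,14,15}
step 11: r0 <- -4                     {15}
step 12: r3 <- (r3 + 2)               {15}
step 13: eval (r3 < (2 + (lane // 3))) {15}
step 14: r0 <- ((12 + r1) * r1)       {0,1,2,3,4,5,6,7,8,9,10,11,12,13,14,15}
step 15: r0 <- ((3 + 0) * (r1 % -3))  {0,1,2,3,4,5,6,7,8,9,10,11,12,13,14,15}
step 16: r1 <- min((lane - r0), (lane - r0)) {0,1,2,3,4,5,6,7,8,9,10,11,12,13,14,15}

Answer: 17 steps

r3: 2,2,2,4,4,4,4,4,4,6,6,6,6,6,6,8
r0: 0,0,0,0,0,0,0,0,0,0,0,0,0,0,0,0
r1: 0,1,2,3,4,5,6,7,8,9,10,11,12,13,14,15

steps = 17; useful = 191; efficiency = 191/272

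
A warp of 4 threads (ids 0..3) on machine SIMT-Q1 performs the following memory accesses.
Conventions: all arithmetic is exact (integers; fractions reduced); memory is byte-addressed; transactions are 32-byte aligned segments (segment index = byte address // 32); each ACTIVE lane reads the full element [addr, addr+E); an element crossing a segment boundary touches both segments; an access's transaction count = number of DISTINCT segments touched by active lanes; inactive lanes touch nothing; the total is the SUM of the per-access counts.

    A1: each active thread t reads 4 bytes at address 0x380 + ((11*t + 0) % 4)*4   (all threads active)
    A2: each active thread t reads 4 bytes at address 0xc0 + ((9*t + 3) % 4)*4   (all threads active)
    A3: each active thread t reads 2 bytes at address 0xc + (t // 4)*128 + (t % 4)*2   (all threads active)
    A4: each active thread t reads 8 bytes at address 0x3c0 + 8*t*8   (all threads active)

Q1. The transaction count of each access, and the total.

A1: 1 transaction
A2: 1 transaction
A3: 1 transaction
A4: 4 transactions

Answer: 1,1,1,4; total 7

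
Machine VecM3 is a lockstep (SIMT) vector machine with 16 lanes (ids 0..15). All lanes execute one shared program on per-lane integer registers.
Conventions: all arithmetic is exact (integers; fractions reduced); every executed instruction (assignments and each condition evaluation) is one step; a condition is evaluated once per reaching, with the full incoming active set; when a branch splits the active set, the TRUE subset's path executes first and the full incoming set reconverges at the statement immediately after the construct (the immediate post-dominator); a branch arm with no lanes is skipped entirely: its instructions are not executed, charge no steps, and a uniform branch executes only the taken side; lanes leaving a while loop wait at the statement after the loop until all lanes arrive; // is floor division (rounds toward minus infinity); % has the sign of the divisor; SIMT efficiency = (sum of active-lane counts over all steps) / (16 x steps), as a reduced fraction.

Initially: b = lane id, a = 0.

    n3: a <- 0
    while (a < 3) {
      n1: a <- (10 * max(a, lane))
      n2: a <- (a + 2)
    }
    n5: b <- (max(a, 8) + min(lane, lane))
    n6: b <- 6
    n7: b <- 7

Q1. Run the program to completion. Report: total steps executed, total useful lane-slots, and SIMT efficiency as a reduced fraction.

Answer: 11 steps, 131 useful, 131/176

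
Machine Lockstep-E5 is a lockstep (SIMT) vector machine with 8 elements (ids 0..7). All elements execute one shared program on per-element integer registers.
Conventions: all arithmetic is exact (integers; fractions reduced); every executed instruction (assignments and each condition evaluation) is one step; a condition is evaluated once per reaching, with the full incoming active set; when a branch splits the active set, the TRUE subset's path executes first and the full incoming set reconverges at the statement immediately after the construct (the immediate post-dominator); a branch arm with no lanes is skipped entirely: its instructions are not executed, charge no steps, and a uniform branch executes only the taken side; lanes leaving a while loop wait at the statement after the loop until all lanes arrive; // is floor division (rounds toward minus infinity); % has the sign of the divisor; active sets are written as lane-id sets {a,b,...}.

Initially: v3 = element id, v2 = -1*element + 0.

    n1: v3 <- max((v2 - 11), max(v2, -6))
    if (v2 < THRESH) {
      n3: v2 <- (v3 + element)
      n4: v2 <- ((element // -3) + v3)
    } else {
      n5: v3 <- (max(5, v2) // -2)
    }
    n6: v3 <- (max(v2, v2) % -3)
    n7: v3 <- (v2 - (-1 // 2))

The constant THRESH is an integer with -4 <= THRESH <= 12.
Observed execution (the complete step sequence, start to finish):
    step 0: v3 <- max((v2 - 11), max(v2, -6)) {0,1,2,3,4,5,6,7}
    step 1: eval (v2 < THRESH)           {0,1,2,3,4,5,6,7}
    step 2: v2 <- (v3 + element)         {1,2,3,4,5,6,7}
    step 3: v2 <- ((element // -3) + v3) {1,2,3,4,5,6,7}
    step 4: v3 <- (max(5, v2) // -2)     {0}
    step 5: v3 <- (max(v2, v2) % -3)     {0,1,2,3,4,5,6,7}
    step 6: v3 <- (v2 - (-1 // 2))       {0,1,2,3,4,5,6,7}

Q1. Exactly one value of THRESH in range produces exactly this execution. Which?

Answer: THRESH = 0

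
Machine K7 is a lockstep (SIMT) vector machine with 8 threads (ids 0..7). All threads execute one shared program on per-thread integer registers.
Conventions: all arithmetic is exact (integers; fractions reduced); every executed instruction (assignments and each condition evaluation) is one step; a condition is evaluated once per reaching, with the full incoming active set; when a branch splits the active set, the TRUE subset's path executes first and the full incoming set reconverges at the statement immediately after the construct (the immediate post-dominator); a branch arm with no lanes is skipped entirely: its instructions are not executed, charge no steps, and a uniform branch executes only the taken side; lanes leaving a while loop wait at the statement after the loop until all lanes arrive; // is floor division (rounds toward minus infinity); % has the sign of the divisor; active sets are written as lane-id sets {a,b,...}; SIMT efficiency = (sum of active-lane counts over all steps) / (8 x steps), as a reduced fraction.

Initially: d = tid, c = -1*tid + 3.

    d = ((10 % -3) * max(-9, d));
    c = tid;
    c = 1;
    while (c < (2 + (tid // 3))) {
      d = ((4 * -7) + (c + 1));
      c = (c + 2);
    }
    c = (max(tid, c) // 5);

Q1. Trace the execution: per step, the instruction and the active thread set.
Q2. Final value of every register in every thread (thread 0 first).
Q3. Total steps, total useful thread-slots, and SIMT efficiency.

step 0: d <- ((10 % -3) * max(-9, d)) {0,1,2,3,4,5,6,7}
step 1: c <- tid                     {0,1,2,3,4,5,6,7}
step 2: c <- 1                       {0,1,2,3,4,5,6,7}
step 3: eval (c < (2 + (tid // 3)))  {0,1,2,3,4,5,6,7}
step 4: d <- ((4 * -7) + (c + 1))    {0,1,2,3,4,5,6,7}
step 5: c <- (c + 2)                 {0,1,2,3,4,5,6,7}
step 6: eval (c < (2 + (tid // 3)))  {0,1,2,3,4,5,6,7}
step 7: d <- ((4 * -7) + (c + 1))    {6,7}
step 8: c <- (c + 2)                 {6,7}
step 9: eval (c < (2 + (tid // 3)))  {6,7}
step 10: c <- (max(tid, c) // 5)      {0,1,2,3,4,5,6,7}

Answer: 11 steps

d: -26,-26,-26,-26,-26,-26,-24,-24
c: 0,0,0,0,0,1,1,1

steps = 11; useful = 70; efficiency = 70/88 = 35/44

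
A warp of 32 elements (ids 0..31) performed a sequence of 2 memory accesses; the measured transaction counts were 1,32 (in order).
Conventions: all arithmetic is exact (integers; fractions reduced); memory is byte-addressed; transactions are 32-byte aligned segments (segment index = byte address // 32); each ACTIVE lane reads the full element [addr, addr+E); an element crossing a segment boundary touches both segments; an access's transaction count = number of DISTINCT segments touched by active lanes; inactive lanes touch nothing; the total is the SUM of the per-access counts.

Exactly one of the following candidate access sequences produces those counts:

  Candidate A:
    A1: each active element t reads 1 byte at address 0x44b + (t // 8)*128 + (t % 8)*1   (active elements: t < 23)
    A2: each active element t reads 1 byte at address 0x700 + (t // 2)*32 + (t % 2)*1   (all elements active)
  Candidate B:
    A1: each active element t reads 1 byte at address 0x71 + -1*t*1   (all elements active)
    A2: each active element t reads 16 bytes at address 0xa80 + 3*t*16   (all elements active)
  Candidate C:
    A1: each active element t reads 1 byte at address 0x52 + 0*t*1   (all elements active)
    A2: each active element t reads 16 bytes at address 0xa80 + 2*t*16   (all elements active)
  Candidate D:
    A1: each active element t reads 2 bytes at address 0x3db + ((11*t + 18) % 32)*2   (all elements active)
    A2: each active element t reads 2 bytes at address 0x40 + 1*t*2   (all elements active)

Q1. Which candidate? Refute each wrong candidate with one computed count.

A: A1 gives 3 transactions, not 1
B: A1 gives 2 transactions, not 1
D: A1 gives 3 transactions, not 1
C: all counts match (1,32)

Answer: C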